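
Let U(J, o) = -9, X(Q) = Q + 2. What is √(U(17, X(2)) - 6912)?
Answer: 3*I*√769 ≈ 83.193*I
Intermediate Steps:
X(Q) = 2 + Q
√(U(17, X(2)) - 6912) = √(-9 - 6912) = √(-6921) = 3*I*√769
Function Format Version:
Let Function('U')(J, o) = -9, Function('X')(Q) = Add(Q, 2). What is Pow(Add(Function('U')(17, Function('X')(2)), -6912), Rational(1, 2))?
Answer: Mul(3, I, Pow(769, Rational(1, 2))) ≈ Mul(83.193, I)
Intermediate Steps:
Function('X')(Q) = Add(2, Q)
Pow(Add(Function('U')(17, Function('X')(2)), -6912), Rational(1, 2)) = Pow(Add(-9, -6912), Rational(1, 2)) = Pow(-6921, Rational(1, 2)) = Mul(3, I, Pow(769, Rational(1, 2)))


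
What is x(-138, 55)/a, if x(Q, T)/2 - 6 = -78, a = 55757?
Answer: -144/55757 ≈ -0.0025826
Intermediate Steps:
x(Q, T) = -144 (x(Q, T) = 12 + 2*(-78) = 12 - 156 = -144)
x(-138, 55)/a = -144/55757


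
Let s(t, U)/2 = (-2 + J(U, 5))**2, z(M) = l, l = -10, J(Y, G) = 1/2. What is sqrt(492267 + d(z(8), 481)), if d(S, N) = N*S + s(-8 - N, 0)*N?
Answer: sqrt(1958486)/2 ≈ 699.73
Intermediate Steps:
J(Y, G) = 1/2
z(M) = -10
s(t, U) = 9/2 (s(t, U) = 2*(-2 + 1/2)**2 = 2*(-3/2)**2 = 2*(9/4) = 9/2)
d(S, N) = 9*N/2 + N*S (d(S, N) = N*S + 9*N/2 = 9*N/2 + N*S)
sqrt(492267 + d(z(8), 481)) = sqrt(492267 + (1/2)*481*(9 + 2*(-10))) = sqrt(492267 + (1/2)*481*(9 - 20)) = sqrt(492267 + (1/2)*481*(-11)) = sqrt(492267 - 5291/2) = sqrt(979243/2) = sqrt(1958486)/2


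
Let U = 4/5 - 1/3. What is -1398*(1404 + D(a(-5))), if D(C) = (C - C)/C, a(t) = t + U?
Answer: -1962792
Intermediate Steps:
U = 7/15 (U = 4*(1/5) - 1*1/3 = 4/5 - 1/3 = 7/15 ≈ 0.46667)
a(t) = 7/15 + t (a(t) = t + 7/15 = 7/15 + t)
D(C) = 0 (D(C) = 0/C = 0)
-1398*(1404 + D(a(-5))) = -1398*(1404 + 0) = -1398*1404 = -1962792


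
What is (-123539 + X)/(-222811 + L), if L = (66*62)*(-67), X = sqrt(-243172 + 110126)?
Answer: 123539/496975 - I*sqrt(133046)/496975 ≈ 0.24858 - 0.00073395*I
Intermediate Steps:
X = I*sqrt(133046) (X = sqrt(-133046) = I*sqrt(133046) ≈ 364.75*I)
L = -274164 (L = 4092*(-67) = -274164)
(-123539 + X)/(-222811 + L) = (-123539 + I*sqrt(133046))/(-222811 - 274164) = (-123539 + I*sqrt(133046))/(-496975) = (-123539 + I*sqrt(133046))*(-1/496975) = 123539/496975 - I*sqrt(133046)/496975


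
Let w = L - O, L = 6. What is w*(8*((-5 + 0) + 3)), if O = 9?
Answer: 48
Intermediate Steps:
w = -3 (w = 6 - 1*9 = 6 - 9 = -3)
w*(8*((-5 + 0) + 3)) = -24*((-5 + 0) + 3) = -24*(-5 + 3) = -24*(-2) = -3*(-16) = 48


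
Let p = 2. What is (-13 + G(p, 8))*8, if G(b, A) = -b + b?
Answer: -104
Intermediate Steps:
G(b, A) = 0
(-13 + G(p, 8))*8 = (-13 + 0)*8 = -13*8 = -104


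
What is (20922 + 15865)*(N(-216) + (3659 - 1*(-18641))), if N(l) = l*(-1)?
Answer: 828296092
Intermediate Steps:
N(l) = -l
(20922 + 15865)*(N(-216) + (3659 - 1*(-18641))) = (20922 + 15865)*(-1*(-216) + (3659 - 1*(-18641))) = 36787*(216 + (3659 + 18641)) = 36787*(216 + 22300) = 36787*22516 = 828296092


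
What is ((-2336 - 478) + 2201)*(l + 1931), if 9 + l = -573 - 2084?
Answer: 450555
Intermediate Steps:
l = -2666 (l = -9 + (-573 - 2084) = -9 - 2657 = -2666)
((-2336 - 478) + 2201)*(l + 1931) = ((-2336 - 478) + 2201)*(-2666 + 1931) = (-2814 + 2201)*(-735) = -613*(-735) = 450555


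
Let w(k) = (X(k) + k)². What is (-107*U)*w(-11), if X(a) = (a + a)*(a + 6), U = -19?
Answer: 19925433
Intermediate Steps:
X(a) = 2*a*(6 + a) (X(a) = (2*a)*(6 + a) = 2*a*(6 + a))
w(k) = (k + 2*k*(6 + k))² (w(k) = (2*k*(6 + k) + k)² = (k + 2*k*(6 + k))²)
(-107*U)*w(-11) = (-107*(-19))*((-11)²*(13 + 2*(-11))²) = 2033*(121*(13 - 22)²) = 2033*(121*(-9)²) = 2033*(121*81) = 2033*9801 = 19925433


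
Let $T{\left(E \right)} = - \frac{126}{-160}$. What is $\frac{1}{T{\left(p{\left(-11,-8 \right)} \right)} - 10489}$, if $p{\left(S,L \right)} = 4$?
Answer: $- \frac{80}{839057} \approx -9.5345 \cdot 10^{-5}$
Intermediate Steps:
$T{\left(E \right)} = \frac{63}{80}$ ($T{\left(E \right)} = \left(-126\right) \left(- \frac{1}{160}\right) = \frac{63}{80}$)
$\frac{1}{T{\left(p{\left(-11,-8 \right)} \right)} - 10489} = \frac{1}{\frac{63}{80} - 10489} = \frac{1}{- \frac{839057}{80}} = - \frac{80}{839057}$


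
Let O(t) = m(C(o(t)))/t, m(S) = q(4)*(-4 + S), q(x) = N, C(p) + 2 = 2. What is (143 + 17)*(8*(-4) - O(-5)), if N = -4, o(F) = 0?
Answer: -4608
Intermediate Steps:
C(p) = 0 (C(p) = -2 + 2 = 0)
q(x) = -4
m(S) = 16 - 4*S (m(S) = -4*(-4 + S) = 16 - 4*S)
O(t) = 16/t (O(t) = (16 - 4*0)/t = (16 + 0)/t = 16/t)
(143 + 17)*(8*(-4) - O(-5)) = (143 + 17)*(8*(-4) - 16/(-5)) = 160*(-32 - 16*(-1)/5) = 160*(-32 - 1*(-16/5)) = 160*(-32 + 16/5) = 160*(-144/5) = -4608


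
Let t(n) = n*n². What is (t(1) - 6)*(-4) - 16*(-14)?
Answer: 244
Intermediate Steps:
t(n) = n³
(t(1) - 6)*(-4) - 16*(-14) = (1³ - 6)*(-4) - 16*(-14) = (1 - 6)*(-4) + 224 = -5*(-4) + 224 = 20 + 224 = 244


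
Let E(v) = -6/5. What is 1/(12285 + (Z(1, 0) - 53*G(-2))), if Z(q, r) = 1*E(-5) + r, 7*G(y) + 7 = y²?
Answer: 35/430728 ≈ 8.1258e-5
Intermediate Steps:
G(y) = -1 + y²/7
E(v) = -6/5
Z(q, r) = -6/5 + r (Z(q, r) = 1*(-6/5) + r = -6/5 + r)
1/(12285 + (Z(1, 0) - 53*G(-2))) = 1/(12285 + ((-6/5 + 0) - 53*(-1 + (⅐)*(-2)²))) = 1/(12285 + (-6/5 - 53*(-1 + (⅐)*4))) = 1/(12285 + (-6/5 - 53*(-1 + 4/7))) = 1/(12285 + (-6/5 - 53*(-3/7))) = 1/(12285 + (-6/5 + 159/7)) = 1/(12285 + 753/35) = 1/(430728/35) = 35/430728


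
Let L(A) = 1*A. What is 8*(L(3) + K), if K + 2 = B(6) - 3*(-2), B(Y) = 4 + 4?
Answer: 120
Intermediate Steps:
B(Y) = 8
L(A) = A
K = 12 (K = -2 + (8 - 3*(-2)) = -2 + (8 + 6) = -2 + 14 = 12)
8*(L(3) + K) = 8*(3 + 12) = 8*15 = 120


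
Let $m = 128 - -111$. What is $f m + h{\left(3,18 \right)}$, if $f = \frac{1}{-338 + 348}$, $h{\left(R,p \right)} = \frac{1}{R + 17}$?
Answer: $\frac{479}{20} \approx 23.95$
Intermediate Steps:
$h{\left(R,p \right)} = \frac{1}{17 + R}$
$f = \frac{1}{10} \approx 0.1$
$m = 239$ ($m = 128 + 111 = 239$)
$f m + h{\left(3,18 \right)} = \frac{1}{10} \cdot 239 + \frac{1}{17 + 3} = \frac{239}{10} + \frac{1}{20} = \frac{479}{20}$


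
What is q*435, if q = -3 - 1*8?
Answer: -4785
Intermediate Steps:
q = -11 (q = -3 - 8 = -11)
q*435 = -11*435 = -4785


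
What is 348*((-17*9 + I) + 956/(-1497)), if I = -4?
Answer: -27374260/499 ≈ -54858.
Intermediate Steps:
348*((-17*9 + I) + 956/(-1497)) = 348*((-17*9 - 4) + 956/(-1497)) = 348*((-153 - 4) + 956*(-1/1497)) = 348*(-157 - 956/1497) = 348*(-235985/1497) = -27374260/499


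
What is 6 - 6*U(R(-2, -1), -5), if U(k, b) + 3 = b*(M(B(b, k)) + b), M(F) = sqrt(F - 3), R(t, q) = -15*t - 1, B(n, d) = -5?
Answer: -126 + 60*I*sqrt(2) ≈ -126.0 + 84.853*I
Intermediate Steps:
R(t, q) = -1 - 15*t (R(t, q) = -15*t - 1 = -1 - 15*t)
M(F) = sqrt(-3 + F)
U(k, b) = -3 + b*(b + 2*I*sqrt(2)) (U(k, b) = -3 + b*(sqrt(-3 - 5) + b) = -3 + b*(sqrt(-8) + b) = -3 + b*(2*I*sqrt(2) + b) = -3 + b*(b + 2*I*sqrt(2)))
6 - 6*U(R(-2, -1), -5) = 6 - 6*(-3 + (-5)**2 + 2*I*(-5)*sqrt(2)) = 6 - 6*(-3 + 25 - 10*I*sqrt(2)) = 6 - 6*(22 - 10*I*sqrt(2)) = 6 + (-132 + 60*I*sqrt(2)) = -126 + 60*I*sqrt(2)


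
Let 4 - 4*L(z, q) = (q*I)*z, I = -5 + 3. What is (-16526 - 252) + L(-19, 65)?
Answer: -34789/2 ≈ -17395.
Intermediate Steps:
I = -2
L(z, q) = 1 + q*z/2 (L(z, q) = 1 - q*(-2)*z/4 = 1 - (-2*q)*z/4 = 1 - (-1)*q*z/2 = 1 + q*z/2)
(-16526 - 252) + L(-19, 65) = (-16526 - 252) + (1 + (½)*65*(-19)) = -16778 + (1 - 1235/2) = -16778 - 1233/2 = -34789/2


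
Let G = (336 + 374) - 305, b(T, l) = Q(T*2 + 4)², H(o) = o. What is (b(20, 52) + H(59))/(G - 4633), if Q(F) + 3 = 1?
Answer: -9/604 ≈ -0.014901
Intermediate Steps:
Q(F) = -2 (Q(F) = -3 + 1 = -2)
b(T, l) = 4 (b(T, l) = (-2)² = 4)
G = 405 (G = 710 - 305 = 405)
(b(20, 52) + H(59))/(G - 4633) = (4 + 59)/(405 - 4633) = 63/(-4228) = 63*(-1/4228) = -9/604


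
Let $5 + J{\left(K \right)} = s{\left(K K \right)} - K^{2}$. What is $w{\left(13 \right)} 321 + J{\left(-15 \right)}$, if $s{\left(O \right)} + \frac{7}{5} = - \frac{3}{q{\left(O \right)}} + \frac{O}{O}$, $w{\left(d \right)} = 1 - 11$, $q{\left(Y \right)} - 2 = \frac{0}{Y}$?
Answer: $- \frac{34419}{10} \approx -3441.9$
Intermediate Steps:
$q{\left(Y \right)} = 2$ ($q{\left(Y \right)} = 2 + \frac{0}{Y} = 2 + 0 = 2$)
$w{\left(d \right)} = -10$ ($w{\left(d \right)} = 1 - 11 = -10$)
$s{\left(O \right)} = - \frac{19}{10}$ ($s{\left(O \right)} = - \frac{7}{5} + \left(- \frac{3}{2} + \frac{O}{O}\right) = - \frac{7}{5} + \left(\left(-3\right) \frac{1}{2} + 1\right) = - \frac{7}{5} + \left(- \frac{3}{2} + 1\right) = - \frac{7}{5} - \frac{1}{2} = - \frac{19}{10}$)
$J{\left(K \right)} = - \frac{69}{10} - K^{2}$ ($J{\left(K \right)} = -5 - \left(\frac{19}{10} + K^{2}\right) = - \frac{69}{10} - K^{2}$)
$w{\left(13 \right)} 321 + J{\left(-15 \right)} = \left(-10\right) 321 - \frac{2319}{10} = -3210 - \frac{2319}{10} = - \frac{34419}{10}$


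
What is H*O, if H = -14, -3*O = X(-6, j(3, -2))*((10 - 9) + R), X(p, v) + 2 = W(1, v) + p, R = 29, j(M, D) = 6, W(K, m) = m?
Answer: -280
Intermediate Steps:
X(p, v) = -2 + p + v (X(p, v) = -2 + (v + p) = -2 + (p + v) = -2 + p + v)
O = 20 (O = -(-2 - 6 + 6)*((10 - 9) + 29)/3 = -(-2)*(1 + 29)/3 = -(-2)*30/3 = -1/3*(-60) = 20)
H*O = -14*20 = -280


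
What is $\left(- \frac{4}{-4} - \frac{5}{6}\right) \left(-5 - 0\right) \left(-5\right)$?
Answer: $\frac{25}{6} \approx 4.1667$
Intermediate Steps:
$\left(- \frac{4}{-4} - \frac{5}{6}\right) \left(-5 - 0\right) \left(-5\right) = \left(\left(-4\right) \left(- \frac{1}{4}\right) - \frac{5}{6}\right) \left(-5 + 0\right) \left(-5\right) = \left(1 - \frac{5}{6}\right) \left(-5\right) \left(-5\right) = \frac{1}{6} \left(-5\right) \left(-5\right) = \left(- \frac{5}{6}\right) \left(-5\right) = \frac{25}{6}$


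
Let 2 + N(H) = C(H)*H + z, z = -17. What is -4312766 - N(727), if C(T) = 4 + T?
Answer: -4844184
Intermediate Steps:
N(H) = -19 + H*(4 + H) (N(H) = -2 + ((4 + H)*H - 17) = -2 + (H*(4 + H) - 17) = -2 + (-17 + H*(4 + H)) = -19 + H*(4 + H))
-4312766 - N(727) = -4312766 - (-19 + 727*(4 + 727)) = -4312766 - (-19 + 727*731) = -4312766 - (-19 + 531437) = -4312766 - 1*531418 = -4312766 - 531418 = -4844184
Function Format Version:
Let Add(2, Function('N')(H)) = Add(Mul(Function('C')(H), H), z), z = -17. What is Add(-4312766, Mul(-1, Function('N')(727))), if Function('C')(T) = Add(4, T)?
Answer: -4844184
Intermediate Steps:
Function('N')(H) = Add(-19, Mul(H, Add(4, H))) (Function('N')(H) = Add(-2, Add(Mul(Add(4, H), H), -17)) = Add(-2, Add(Mul(H, Add(4, H)), -17)) = Add(-2, Add(-17, Mul(H, Add(4, H)))) = Add(-19, Mul(H, Add(4, H))))
Add(-4312766, Mul(-1, Function('N')(727))) = Add(-4312766, Mul(-1, Add(-19, Mul(727, Add(4, 727))))) = Add(-4312766, Mul(-1, Add(-19, Mul(727, 731)))) = Add(-4312766, Mul(-1, Add(-19, 531437))) = Add(-4312766, Mul(-1, 531418)) = Add(-4312766, -531418) = -4844184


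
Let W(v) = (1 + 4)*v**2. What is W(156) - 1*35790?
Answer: 85890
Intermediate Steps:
W(v) = 5*v**2
W(156) - 1*35790 = 5*156**2 - 1*35790 = 5*24336 - 35790 = 121680 - 35790 = 85890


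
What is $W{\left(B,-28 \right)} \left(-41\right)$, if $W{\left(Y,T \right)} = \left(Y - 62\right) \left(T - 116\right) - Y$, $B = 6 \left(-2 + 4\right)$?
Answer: $-294708$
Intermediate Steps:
$B = 12$ ($B = 6 \cdot 2 = 12$)
$W{\left(Y,T \right)} = - Y + \left(-116 + T\right) \left(-62 + Y\right)$ ($W{\left(Y,T \right)} = \left(-62 + Y\right) \left(-116 + T\right) - Y = \left(-116 + T\right) \left(-62 + Y\right) - Y = - Y + \left(-116 + T\right) \left(-62 + Y\right)$)
$W{\left(B,-28 \right)} \left(-41\right) = \left(7192 - 1404 - -1736 - 336\right) \left(-41\right) = \left(7192 - 1404 + 1736 - 336\right) \left(-41\right) = 7188 \left(-41\right) = -294708$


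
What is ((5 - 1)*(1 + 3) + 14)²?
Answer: 900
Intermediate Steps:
((5 - 1)*(1 + 3) + 14)² = (4*4 + 14)² = (16 + 14)² = 30² = 900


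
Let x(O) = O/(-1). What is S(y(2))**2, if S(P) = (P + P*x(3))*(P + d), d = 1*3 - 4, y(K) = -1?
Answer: 16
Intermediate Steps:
x(O) = -O (x(O) = O*(-1) = -O)
d = -1 (d = 3 - 4 = -1)
S(P) = -2*P*(-1 + P) (S(P) = (P + P*(-1*3))*(P - 1) = (P + P*(-3))*(-1 + P) = (P - 3*P)*(-1 + P) = (-2*P)*(-1 + P) = -2*P*(-1 + P))
S(y(2))**2 = (2*(-1)*(1 - 1*(-1)))**2 = (2*(-1)*(1 + 1))**2 = (2*(-1)*2)**2 = (-4)**2 = 16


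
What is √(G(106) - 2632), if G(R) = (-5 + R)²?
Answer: 87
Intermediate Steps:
√(G(106) - 2632) = √((-5 + 106)² - 2632) = √(101² - 2632) = √(10201 - 2632) = √7569 = 87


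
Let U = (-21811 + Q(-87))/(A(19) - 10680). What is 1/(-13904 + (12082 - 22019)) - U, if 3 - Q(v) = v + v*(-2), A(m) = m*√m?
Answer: -5575060118141/2719198152981 - 416005*√19/114055541 ≈ -2.0662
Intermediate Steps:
A(m) = m^(3/2)
Q(v) = 3 + v (Q(v) = 3 - (v + v*(-2)) = 3 - (v - 2*v) = 3 - (-1)*v = 3 + v)
U = -21895/(-10680 + 19*√19) (U = (-21811 + (3 - 87))/(19^(3/2) - 10680) = (-21811 - 84)/(19*√19 - 10680) = -21895/(-10680 + 19*√19) ≈ 2.0661)
1/(-13904 + (12082 - 22019)) - U = 1/(-13904 + (12082 - 22019)) - (233838600/114055541 + 416005*√19/114055541) = 1/(-13904 - 9937) + (-233838600/114055541 - 416005*√19/114055541) = 1/(-23841) + (-233838600/114055541 - 416005*√19/114055541) = -1/23841 + (-233838600/114055541 - 416005*√19/114055541) = -5575060118141/2719198152981 - 416005*√19/114055541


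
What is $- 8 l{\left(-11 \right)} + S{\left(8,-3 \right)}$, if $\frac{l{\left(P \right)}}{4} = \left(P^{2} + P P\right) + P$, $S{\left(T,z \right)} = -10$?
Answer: $-7402$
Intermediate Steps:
$l{\left(P \right)} = 4 P + 8 P^{2}$ ($l{\left(P \right)} = 4 \left(\left(P^{2} + P P\right) + P\right) = 4 \left(\left(P^{2} + P^{2}\right) + P\right) = 4 \left(2 P^{2} + P\right) = 4 \left(P + 2 P^{2}\right) = 4 P + 8 P^{2}$)
$- 8 l{\left(-11 \right)} + S{\left(8,-3 \right)} = - 8 \cdot 4 \left(-11\right) \left(1 + 2 \left(-11\right)\right) - 10 = - 8 \cdot 4 \left(-11\right) \left(1 - 22\right) - 10 = - 8 \cdot 4 \left(-11\right) \left(-21\right) - 10 = \left(-8\right) 924 - 10 = -7392 - 10 = -7402$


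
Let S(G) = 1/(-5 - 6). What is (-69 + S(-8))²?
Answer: 577600/121 ≈ 4773.6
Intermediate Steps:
S(G) = -1/11 (S(G) = 1/(-11) = -1/11)
(-69 + S(-8))² = (-69 - 1/11)² = (-760/11)² = 577600/121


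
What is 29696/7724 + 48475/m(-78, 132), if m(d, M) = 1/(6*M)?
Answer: 74135345624/1931 ≈ 3.8392e+7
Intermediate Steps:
m(d, M) = 1/(6*M)
29696/7724 + 48475/m(-78, 132) = 29696/7724 + 48475/(((⅙)/132)) = 29696*(1/7724) + 48475/(((⅙)*(1/132))) = 7424/1931 + 48475/(1/792) = 7424/1931 + 48475*792 = 7424/1931 + 38392200 = 74135345624/1931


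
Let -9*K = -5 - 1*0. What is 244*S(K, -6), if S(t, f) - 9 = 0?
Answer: 2196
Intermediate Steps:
K = 5/9 (K = -(-5 - 1*0)/9 = -(-5 + 0)/9 = -1/9*(-5) = 5/9 ≈ 0.55556)
S(t, f) = 9 (S(t, f) = 9 + 0 = 9)
244*S(K, -6) = 244*9 = 2196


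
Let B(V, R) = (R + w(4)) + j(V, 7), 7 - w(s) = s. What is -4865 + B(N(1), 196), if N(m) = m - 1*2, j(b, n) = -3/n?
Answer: -32665/7 ≈ -4666.4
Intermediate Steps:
w(s) = 7 - s
N(m) = -2 + m (N(m) = m - 2 = -2 + m)
B(V, R) = 18/7 + R (B(V, R) = (R + (7 - 1*4)) - 3/7 = (R + (7 - 4)) - 3*⅐ = (R + 3) - 3/7 = (3 + R) - 3/7 = 18/7 + R)
-4865 + B(N(1), 196) = -4865 + (18/7 + 196) = -4865 + 1390/7 = -32665/7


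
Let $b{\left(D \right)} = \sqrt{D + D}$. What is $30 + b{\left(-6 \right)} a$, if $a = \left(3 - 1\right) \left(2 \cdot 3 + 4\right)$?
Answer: $30 + 40 i \sqrt{3} \approx 30.0 + 69.282 i$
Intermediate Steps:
$b{\left(D \right)} = \sqrt{2} \sqrt{D}$ ($b{\left(D \right)} = \sqrt{2 D} = \sqrt{2} \sqrt{D}$)
$a = 20$ ($a = 2 \left(6 + 4\right) = 2 \cdot 10 = 20$)
$30 + b{\left(-6 \right)} a = 30 + \sqrt{2} \sqrt{-6} \cdot 20 = 30 + \sqrt{2} i \sqrt{6} \cdot 20 = 30 + 2 i \sqrt{3} \cdot 20 = 30 + 40 i \sqrt{3}$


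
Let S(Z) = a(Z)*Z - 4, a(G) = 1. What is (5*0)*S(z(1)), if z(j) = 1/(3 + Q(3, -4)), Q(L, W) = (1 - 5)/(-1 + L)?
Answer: 0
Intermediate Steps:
Q(L, W) = -4/(-1 + L)
z(j) = 1 (z(j) = 1/(3 - 4/(-1 + 3)) = 1/(3 - 4/2) = 1/(3 - 4*½) = 1/(3 - 2) = 1/1 = 1)
S(Z) = -4 + Z (S(Z) = 1*Z - 4 = Z - 4 = -4 + Z)
(5*0)*S(z(1)) = (5*0)*(-4 + 1) = 0*(-3) = 0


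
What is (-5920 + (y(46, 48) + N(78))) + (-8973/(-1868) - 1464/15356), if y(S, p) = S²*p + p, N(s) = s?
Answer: 686853252707/7171252 ≈ 95779.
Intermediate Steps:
y(S, p) = p + p*S² (y(S, p) = p*S² + p = p + p*S²)
(-5920 + (y(46, 48) + N(78))) + (-8973/(-1868) - 1464/15356) = (-5920 + (48*(1 + 46²) + 78)) + (-8973/(-1868) - 1464/15356) = (-5920 + (48*(1 + 2116) + 78)) + (-8973*(-1/1868) - 1464*1/15356) = (-5920 + (48*2117 + 78)) + (8973/1868 - 366/3839) = (-5920 + (101616 + 78)) + 33763659/7171252 = (-5920 + 101694) + 33763659/7171252 = 95774 + 33763659/7171252 = 686853252707/7171252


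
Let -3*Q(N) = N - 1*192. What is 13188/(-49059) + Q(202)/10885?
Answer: -9580994/35600481 ≈ -0.26913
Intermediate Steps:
Q(N) = 64 - N/3 (Q(N) = -(N - 1*192)/3 = -(N - 192)/3 = -(-192 + N)/3 = 64 - N/3)
13188/(-49059) + Q(202)/10885 = 13188/(-49059) + (64 - 1/3*202)/10885 = 13188*(-1/49059) + (64 - 202/3)*(1/10885) = -4396/16353 - 10/3*1/10885 = -4396/16353 - 2/6531 = -9580994/35600481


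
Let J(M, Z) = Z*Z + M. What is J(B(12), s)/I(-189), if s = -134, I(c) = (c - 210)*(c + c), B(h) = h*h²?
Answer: 74/567 ≈ 0.13051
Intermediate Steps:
B(h) = h³
I(c) = 2*c*(-210 + c) (I(c) = (-210 + c)*(2*c) = 2*c*(-210 + c))
J(M, Z) = M + Z² (J(M, Z) = Z² + M = M + Z²)
J(B(12), s)/I(-189) = (12³ + (-134)²)/((2*(-189)*(-210 - 189))) = (1728 + 17956)/((2*(-189)*(-399))) = 19684/150822 = 19684*(1/150822) = 74/567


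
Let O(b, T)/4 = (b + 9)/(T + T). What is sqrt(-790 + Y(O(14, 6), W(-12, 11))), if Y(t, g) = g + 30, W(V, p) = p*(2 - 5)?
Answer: I*sqrt(793) ≈ 28.16*I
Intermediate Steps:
W(V, p) = -3*p (W(V, p) = p*(-3) = -3*p)
O(b, T) = 2*(9 + b)/T (O(b, T) = 4*((b + 9)/(T + T)) = 4*((9 + b)/((2*T))) = 4*((9 + b)*(1/(2*T))) = 4*((9 + b)/(2*T)) = 2*(9 + b)/T)
Y(t, g) = 30 + g
sqrt(-790 + Y(O(14, 6), W(-12, 11))) = sqrt(-790 + (30 - 3*11)) = sqrt(-790 + (30 - 33)) = sqrt(-790 - 3) = sqrt(-793) = I*sqrt(793)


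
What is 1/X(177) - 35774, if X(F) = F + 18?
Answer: -6975929/195 ≈ -35774.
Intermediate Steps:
X(F) = 18 + F
1/X(177) - 35774 = 1/(18 + 177) - 35774 = 1/195 - 35774 = -6975929/195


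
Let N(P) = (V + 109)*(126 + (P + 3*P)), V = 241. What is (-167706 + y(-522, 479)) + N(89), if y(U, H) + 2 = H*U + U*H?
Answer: -499084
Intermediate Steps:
N(P) = 44100 + 1400*P (N(P) = (241 + 109)*(126 + (P + 3*P)) = 350*(126 + 4*P) = 44100 + 1400*P)
y(U, H) = -2 + 2*H*U (y(U, H) = -2 + (H*U + U*H) = -2 + (H*U + H*U) = -2 + 2*H*U)
(-167706 + y(-522, 479)) + N(89) = (-167706 + (-2 + 2*479*(-522))) + (44100 + 1400*89) = (-167706 + (-2 - 500076)) + (44100 + 124600) = (-167706 - 500078) + 168700 = -667784 + 168700 = -499084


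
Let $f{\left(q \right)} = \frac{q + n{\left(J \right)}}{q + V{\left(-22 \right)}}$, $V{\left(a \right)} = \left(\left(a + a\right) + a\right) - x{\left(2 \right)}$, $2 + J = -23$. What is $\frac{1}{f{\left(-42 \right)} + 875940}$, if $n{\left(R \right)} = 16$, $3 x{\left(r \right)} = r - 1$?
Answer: $\frac{25}{21898506} \approx 1.1416 \cdot 10^{-6}$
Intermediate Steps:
$J = -25$ ($J = -2 - 23 = -25$)
$x{\left(r \right)} = - \frac{1}{3} + \frac{r}{3}$ ($x{\left(r \right)} = \frac{r - 1}{3} = \frac{-1 + r}{3} = - \frac{1}{3} + \frac{r}{3}$)
$V{\left(a \right)} = - \frac{1}{3} + 3 a$ ($V{\left(a \right)} = \left(\left(a + a\right) + a\right) - \left(- \frac{1}{3} + \frac{1}{3} \cdot 2\right) = \left(2 a + a\right) - \left(- \frac{1}{3} + \frac{2}{3}\right) = 3 a - \frac{1}{3} = - \frac{1}{3} + 3 a$)
$f{\left(q \right)} = \frac{16 + q}{- \frac{199}{3} + q}$ ($f{\left(q \right)} = \frac{q + 16}{q + \left(- \frac{1}{3} + 3 \left(-22\right)\right)} = \frac{16 + q}{q - \frac{199}{3}} = \frac{16 + q}{- \frac{199}{3} + q}$)
$\frac{1}{f{\left(-42 \right)} + 875940} = \frac{1}{\frac{3 \left(16 - 42\right)}{-199 + 3 \left(-42\right)} + 875940} = \frac{1}{3 \frac{1}{-199 - 126} \left(-26\right) + 875940} = \frac{1}{3 \frac{1}{-325} \left(-26\right) + 875940} = \frac{1}{3 \left(- \frac{1}{325}\right) \left(-26\right) + 875940} = \frac{1}{\frac{6}{25} + 875940} = \frac{1}{\frac{21898506}{25}} = \frac{25}{21898506}$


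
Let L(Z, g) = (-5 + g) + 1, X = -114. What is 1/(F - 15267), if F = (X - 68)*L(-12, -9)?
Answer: -1/12901 ≈ -7.7513e-5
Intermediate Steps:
L(Z, g) = -4 + g
F = 2366 (F = (-114 - 68)*(-4 - 9) = -182*(-13) = 2366)
1/(F - 15267) = 1/(2366 - 15267) = 1/(-12901) = -1/12901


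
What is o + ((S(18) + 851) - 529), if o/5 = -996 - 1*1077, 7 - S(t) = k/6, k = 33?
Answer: -20083/2 ≈ -10042.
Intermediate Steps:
S(t) = 3/2 (S(t) = 7 - 33/6 = 7 - 1*11/2 = 7 - 11/2 = 3/2)
o = -10365 (o = 5*(-996 - 1*1077) = 5*(-996 - 1077) = 5*(-2073) = -10365)
o + ((S(18) + 851) - 529) = -10365 + ((3/2 + 851) - 529) = -10365 + (1705/2 - 529) = -10365 + 647/2 = -20083/2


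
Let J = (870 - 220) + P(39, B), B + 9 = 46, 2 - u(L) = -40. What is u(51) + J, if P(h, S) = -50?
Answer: 642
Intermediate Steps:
u(L) = 42 (u(L) = 2 - 1*(-40) = 2 + 40 = 42)
B = 37 (B = -9 + 46 = 37)
J = 600 (J = (870 - 220) - 50 = 650 - 50 = 600)
u(51) + J = 42 + 600 = 642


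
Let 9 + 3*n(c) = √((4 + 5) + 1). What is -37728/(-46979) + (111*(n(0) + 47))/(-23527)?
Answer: 658181220/1105274933 - 37*√10/23527 ≈ 0.59052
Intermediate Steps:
n(c) = -3 + √10/3 (n(c) = -3 + √((4 + 5) + 1)/3 = -3 + √(9 + 1)/3 = -3 + √10/3)
-37728/(-46979) + (111*(n(0) + 47))/(-23527) = -37728/(-46979) + (111*((-3 + √10/3) + 47))/(-23527) = -37728*(-1/46979) + (111*(44 + √10/3))*(-1/23527) = 37728/46979 + (4884 + 37*√10)*(-1/23527) = 37728/46979 + (-4884/23527 - 37*√10/23527) = 658181220/1105274933 - 37*√10/23527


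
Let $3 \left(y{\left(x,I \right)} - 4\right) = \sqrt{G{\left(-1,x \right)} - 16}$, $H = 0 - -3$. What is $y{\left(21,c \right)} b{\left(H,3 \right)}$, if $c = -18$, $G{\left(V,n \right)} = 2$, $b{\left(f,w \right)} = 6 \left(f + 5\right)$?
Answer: $192 + 16 i \sqrt{14} \approx 192.0 + 59.867 i$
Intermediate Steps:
$H = 3$ ($H = 0 + 3 = 3$)
$b{\left(f,w \right)} = 30 + 6 f$ ($b{\left(f,w \right)} = 6 \left(5 + f\right) = 30 + 6 f$)
$y{\left(x,I \right)} = 4 + \frac{i \sqrt{14}}{3}$ ($y{\left(x,I \right)} = 4 + \frac{\sqrt{2 - 16}}{3} = 4 + \frac{\sqrt{-14}}{3} = 4 + \frac{i \sqrt{14}}{3}$)
$y{\left(21,c \right)} b{\left(H,3 \right)} = \left(4 + \frac{i \sqrt{14}}{3}\right) \left(30 + 6 \cdot 3\right) = \left(4 + \frac{i \sqrt{14}}{3}\right) \left(30 + 18\right) = \left(4 + \frac{i \sqrt{14}}{3}\right) 48 = 192 + 16 i \sqrt{14}$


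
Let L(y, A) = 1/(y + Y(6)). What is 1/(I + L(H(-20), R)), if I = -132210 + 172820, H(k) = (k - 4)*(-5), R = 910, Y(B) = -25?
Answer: 95/3857951 ≈ 2.4624e-5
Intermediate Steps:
H(k) = 20 - 5*k (H(k) = (-4 + k)*(-5) = 20 - 5*k)
L(y, A) = 1/(-25 + y) (L(y, A) = 1/(y - 25) = 1/(-25 + y))
I = 40610
1/(I + L(H(-20), R)) = 1/(40610 + 1/(-25 + (20 - 5*(-20)))) = 1/(40610 + 1/(-25 + (20 + 100))) = 1/(40610 + 1/(-25 + 120)) = 1/(40610 + 1/95) = 1/(3857951/95) = 95/3857951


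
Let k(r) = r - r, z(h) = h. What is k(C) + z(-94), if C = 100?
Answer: -94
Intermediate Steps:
k(r) = 0
k(C) + z(-94) = 0 - 94 = -94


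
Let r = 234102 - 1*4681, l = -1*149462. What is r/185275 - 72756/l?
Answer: 23884794701/13845786025 ≈ 1.7251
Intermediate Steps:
l = -149462
r = 229421 (r = 234102 - 4681 = 229421)
r/185275 - 72756/l = 229421/185275 - 72756/(-149462) = 229421*(1/185275) - 72756*(-1/149462) = 229421/185275 + 36378/74731 = 23884794701/13845786025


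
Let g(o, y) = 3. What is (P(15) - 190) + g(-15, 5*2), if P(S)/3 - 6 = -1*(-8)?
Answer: -145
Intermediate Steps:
P(S) = 42 (P(S) = 18 + 3*(-1*(-8)) = 18 + 3*8 = 18 + 24 = 42)
(P(15) - 190) + g(-15, 5*2) = (42 - 190) + 3 = -148 + 3 = -145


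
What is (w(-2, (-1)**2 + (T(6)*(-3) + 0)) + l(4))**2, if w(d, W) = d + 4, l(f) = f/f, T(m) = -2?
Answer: 9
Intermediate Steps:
l(f) = 1
w(d, W) = 4 + d
(w(-2, (-1)**2 + (T(6)*(-3) + 0)) + l(4))**2 = ((4 - 2) + 1)**2 = (2 + 1)**2 = 3**2 = 9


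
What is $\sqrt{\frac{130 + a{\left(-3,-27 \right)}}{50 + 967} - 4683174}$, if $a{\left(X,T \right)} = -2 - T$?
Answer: $\frac{i \sqrt{538195021739}}{339} \approx 2164.1 i$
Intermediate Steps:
$\sqrt{\frac{130 + a{\left(-3,-27 \right)}}{50 + 967} - 4683174} = \sqrt{\frac{130 - -25}{50 + 967} - 4683174} = \sqrt{\frac{130 + \left(-2 + 27\right)}{1017} - 4683174} = \sqrt{\left(130 + 25\right) \frac{1}{1017} - 4683174} = \sqrt{155 \cdot \frac{1}{1017} - 4683174} = \sqrt{\frac{155}{1017} - 4683174} = \sqrt{- \frac{4762787803}{1017}} = \frac{i \sqrt{538195021739}}{339}$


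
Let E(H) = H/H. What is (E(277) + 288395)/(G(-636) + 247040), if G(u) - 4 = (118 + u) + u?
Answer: 144198/122945 ≈ 1.1729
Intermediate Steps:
G(u) = 122 + 2*u (G(u) = 4 + ((118 + u) + u) = 4 + (118 + 2*u) = 122 + 2*u)
E(H) = 1
(E(277) + 288395)/(G(-636) + 247040) = (1 + 288395)/((122 + 2*(-636)) + 247040) = 288396/((122 - 1272) + 247040) = 288396/(-1150 + 247040) = 288396/245890 = 288396*(1/245890) = 144198/122945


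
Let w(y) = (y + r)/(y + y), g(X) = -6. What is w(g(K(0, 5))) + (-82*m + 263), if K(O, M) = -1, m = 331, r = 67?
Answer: -322609/12 ≈ -26884.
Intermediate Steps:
w(y) = (67 + y)/(2*y) (w(y) = (y + 67)/(y + y) = (67 + y)/((2*y)) = (67 + y)*(1/(2*y)) = (67 + y)/(2*y))
w(g(K(0, 5))) + (-82*m + 263) = (½)*(67 - 6)/(-6) + (-82*331 + 263) = (½)*(-⅙)*61 + (-27142 + 263) = -61/12 - 26879 = -322609/12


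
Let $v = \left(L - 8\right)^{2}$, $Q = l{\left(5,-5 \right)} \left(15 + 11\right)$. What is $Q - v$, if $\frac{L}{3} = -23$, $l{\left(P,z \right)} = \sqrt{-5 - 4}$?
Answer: $-5929 + 78 i \approx -5929.0 + 78.0 i$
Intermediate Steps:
$l{\left(P,z \right)} = 3 i$ ($l{\left(P,z \right)} = \sqrt{-9} = 3 i$)
$L = -69$ ($L = 3 \left(-23\right) = -69$)
$Q = 78 i$ ($Q = 3 i \left(15 + 11\right) = 3 i 26 = 78 i \approx 78.0 i$)
$v = 5929$ ($v = \left(-69 - 8\right)^{2} = \left(-77\right)^{2} = 5929$)
$Q - v = 78 i - 5929 = -5929 + 78 i$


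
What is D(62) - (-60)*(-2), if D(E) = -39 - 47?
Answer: -206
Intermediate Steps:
D(E) = -86
D(62) - (-60)*(-2) = -86 - (-60)*(-2) = -86 - 1*120 = -86 - 120 = -206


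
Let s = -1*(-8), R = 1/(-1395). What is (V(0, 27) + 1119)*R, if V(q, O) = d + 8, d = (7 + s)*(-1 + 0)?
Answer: -1112/1395 ≈ -0.79713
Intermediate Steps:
R = -1/1395 ≈ -0.00071685
s = 8
d = -15 (d = (7 + 8)*(-1 + 0) = 15*(-1) = -15)
V(q, O) = -7 (V(q, O) = -15 + 8 = -7)
(V(0, 27) + 1119)*R = (-7 + 1119)*(-1/1395) = 1112*(-1/1395) = -1112/1395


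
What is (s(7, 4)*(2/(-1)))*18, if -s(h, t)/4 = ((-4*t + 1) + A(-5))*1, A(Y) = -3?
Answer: -2592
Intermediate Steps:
s(h, t) = 8 + 16*t (s(h, t) = -4*((-4*t + 1) - 3) = -4*((1 - 4*t) - 3) = -4*(-2 - 4*t) = 8 + 16*t)
(s(7, 4)*(2/(-1)))*18 = ((8 + 16*4)*(2/(-1)))*18 = ((8 + 64)*(2*(-1)))*18 = (72*(-2))*18 = -144*18 = -2592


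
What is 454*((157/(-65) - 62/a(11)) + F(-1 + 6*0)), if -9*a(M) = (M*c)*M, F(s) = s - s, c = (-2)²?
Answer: -4507993/7865 ≈ -573.17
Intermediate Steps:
c = 4
F(s) = 0
a(M) = -4*M²/9 (a(M) = -M*4*M/9 = -4*M*M/9 = -4*M²/9)
454*((157/(-65) - 62/a(11)) + F(-1 + 6*0)) = 454*((157/(-65) - 62/((-4/9*11²))) + 0) = 454*((157*(-1/65) - 62/((-4/9*121))) + 0) = 454*((-157/65 - 62/(-484/9)) + 0) = 454*((-157/65 - 62*(-9/484)) + 0) = 454*((-157/65 + 279/242) + 0) = 454*(-19859/15730 + 0) = 454*(-19859/15730) = -4507993/7865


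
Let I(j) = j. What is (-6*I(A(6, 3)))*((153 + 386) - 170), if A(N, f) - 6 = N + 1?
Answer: -28782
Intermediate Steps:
A(N, f) = 7 + N (A(N, f) = 6 + (N + 1) = 6 + (1 + N) = 7 + N)
(-6*I(A(6, 3)))*((153 + 386) - 170) = (-6*(7 + 6))*((153 + 386) - 170) = (-6*13)*(539 - 170) = -78*369 = -28782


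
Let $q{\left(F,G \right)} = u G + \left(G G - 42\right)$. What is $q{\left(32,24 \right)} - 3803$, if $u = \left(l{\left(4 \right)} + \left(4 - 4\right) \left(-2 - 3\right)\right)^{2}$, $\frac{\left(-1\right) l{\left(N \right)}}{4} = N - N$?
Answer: $-3269$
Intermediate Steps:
$l{\left(N \right)} = 0$ ($l{\left(N \right)} = - 4 \left(N - N\right) = \left(-4\right) 0 = 0$)
$u = 0$ ($u = \left(0 + \left(4 - 4\right) \left(-2 - 3\right)\right)^{2} = \left(0 + 0 \left(-5\right)\right)^{2} = \left(0 + 0\right)^{2} = 0^{2} = 0$)
$q{\left(F,G \right)} = -42 + G^{2}$ ($q{\left(F,G \right)} = 0 G + \left(G G - 42\right) = 0 + \left(G^{2} - 42\right) = 0 + \left(-42 + G^{2}\right) = -42 + G^{2}$)
$q{\left(32,24 \right)} - 3803 = \left(-42 + 24^{2}\right) - 3803 = \left(-42 + 576\right) - 3803 = 534 - 3803 = -3269$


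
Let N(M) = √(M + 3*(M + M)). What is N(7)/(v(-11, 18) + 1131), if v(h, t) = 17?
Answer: 1/164 ≈ 0.0060976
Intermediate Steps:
N(M) = √7*√M (N(M) = √(M + 3*(2*M)) = √(M + 6*M) = √(7*M) = √7*√M)
N(7)/(v(-11, 18) + 1131) = (√7*√7)/(17 + 1131) = 7/1148 = 7*(1/1148) = 1/164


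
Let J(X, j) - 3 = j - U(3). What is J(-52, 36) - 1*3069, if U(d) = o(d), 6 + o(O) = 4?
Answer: -3028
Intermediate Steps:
o(O) = -2 (o(O) = -6 + 4 = -2)
U(d) = -2
J(X, j) = 5 + j (J(X, j) = 3 + (j - 1*(-2)) = 3 + (j + 2) = 3 + (2 + j) = 5 + j)
J(-52, 36) - 1*3069 = (5 + 36) - 1*3069 = 41 - 3069 = -3028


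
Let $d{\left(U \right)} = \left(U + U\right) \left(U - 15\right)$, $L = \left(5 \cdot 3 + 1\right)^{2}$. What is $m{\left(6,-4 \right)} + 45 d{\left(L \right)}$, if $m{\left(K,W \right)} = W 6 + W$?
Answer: $5552612$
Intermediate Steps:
$L = 256$ ($L = \left(15 + 1\right)^{2} = 16^{2} = 256$)
$m{\left(K,W \right)} = 7 W$ ($m{\left(K,W \right)} = 6 W + W = 7 W$)
$d{\left(U \right)} = 2 U \left(-15 + U\right)$
$m{\left(6,-4 \right)} + 45 d{\left(L \right)} = 7 \left(-4\right) + 45 \cdot 2 \cdot 256 \left(-15 + 256\right) = -28 + 45 \cdot 2 \cdot 256 \cdot 241 = -28 + 45 \cdot 123392 = -28 + 5552640 = 5552612$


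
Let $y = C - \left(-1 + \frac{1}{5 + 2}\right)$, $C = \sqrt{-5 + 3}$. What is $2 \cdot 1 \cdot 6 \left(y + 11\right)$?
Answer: $\frac{996}{7} + 12 i \sqrt{2} \approx 142.29 + 16.971 i$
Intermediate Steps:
$C = i \sqrt{2}$ ($C = \sqrt{-2} = i \sqrt{2} \approx 1.4142 i$)
$y = \frac{6}{7} + i \sqrt{2}$ ($y = i \sqrt{2} - \left(-1 + \frac{1}{5 + 2}\right) = i \sqrt{2} - \left(-1 + \frac{1}{7}\right) = i \sqrt{2} - - \frac{6}{7} = i \sqrt{2} + \frac{6}{7} = \frac{6}{7} + i \sqrt{2} \approx 0.85714 + 1.4142 i$)
$2 \cdot 1 \cdot 6 \left(y + 11\right) = 2 \cdot 1 \cdot 6 \left(\left(\frac{6}{7} + i \sqrt{2}\right) + 11\right) = 2 \cdot 6 \left(\frac{83}{7} + i \sqrt{2}\right) = 12 \left(\frac{83}{7} + i \sqrt{2}\right) = \frac{996}{7} + 12 i \sqrt{2}$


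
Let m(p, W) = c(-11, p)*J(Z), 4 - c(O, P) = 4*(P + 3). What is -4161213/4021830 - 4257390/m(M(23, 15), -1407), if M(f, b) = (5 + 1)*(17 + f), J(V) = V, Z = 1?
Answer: 475513076931/108142540 ≈ 4397.1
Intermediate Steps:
c(O, P) = -8 - 4*P (c(O, P) = 4 - 4*(P + 3) = 4 - 4*(3 + P) = 4 - (12 + 4*P) = 4 + (-12 - 4*P) = -8 - 4*P)
M(f, b) = 102 + 6*f (M(f, b) = 6*(17 + f) = 102 + 6*f)
m(p, W) = -8 - 4*p (m(p, W) = (-8 - 4*p)*1 = -8 - 4*p)
-4161213/4021830 - 4257390/m(M(23, 15), -1407) = -4161213/4021830 - 4257390/(-8 - 4*(102 + 6*23)) = -4161213*1/4021830 - 4257390/(-8 - 4*(102 + 138)) = -462357/446870 - 4257390/(-8 - 4*240) = -462357/446870 - 4257390/(-8 - 960) = -462357/446870 - 4257390/(-968) = -462357/446870 - 4257390*(-1/968) = -462357/446870 + 2128695/484 = 475513076931/108142540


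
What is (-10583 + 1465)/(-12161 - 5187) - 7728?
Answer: -67028113/8674 ≈ -7727.5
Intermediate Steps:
(-10583 + 1465)/(-12161 - 5187) - 7728 = -9118/(-17348) - 7728 = -9118*(-1/17348) - 7728 = 4559/8674 - 7728 = -67028113/8674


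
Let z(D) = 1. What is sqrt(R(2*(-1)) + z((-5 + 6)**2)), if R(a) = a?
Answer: I ≈ 1.0*I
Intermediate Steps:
sqrt(R(2*(-1)) + z((-5 + 6)**2)) = sqrt(2*(-1) + 1) = sqrt(-2 + 1) = sqrt(-1) = I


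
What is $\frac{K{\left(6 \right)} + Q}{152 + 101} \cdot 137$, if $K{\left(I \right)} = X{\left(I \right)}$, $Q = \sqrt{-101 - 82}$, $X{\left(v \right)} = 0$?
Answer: $\frac{137 i \sqrt{183}}{253} \approx 7.3253 i$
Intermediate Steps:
$Q = i \sqrt{183}$ ($Q = \sqrt{-183} = i \sqrt{183} \approx 13.528 i$)
$K{\left(I \right)} = 0$
$\frac{K{\left(6 \right)} + Q}{152 + 101} \cdot 137 = \frac{0 + i \sqrt{183}}{152 + 101} \cdot 137 = \frac{i \sqrt{183}}{253} \cdot 137 = \frac{137 i \sqrt{183}}{253}$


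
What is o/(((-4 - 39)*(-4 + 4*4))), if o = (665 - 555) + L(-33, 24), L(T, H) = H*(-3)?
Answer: -19/258 ≈ -0.073643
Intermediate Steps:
L(T, H) = -3*H
o = 38 (o = (665 - 555) - 3*24 = 110 - 72 = 38)
o/(((-4 - 39)*(-4 + 4*4))) = 38/(((-4 - 39)*(-4 + 4*4))) = 38/((-43*(-4 + 16))) = 38/((-43*12)) = 38/(-516) = 38*(-1/516) = -19/258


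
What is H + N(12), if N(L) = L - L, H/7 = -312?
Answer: -2184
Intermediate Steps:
H = -2184 (H = 7*(-312) = -2184)
N(L) = 0
H + N(12) = -2184 + 0 = -2184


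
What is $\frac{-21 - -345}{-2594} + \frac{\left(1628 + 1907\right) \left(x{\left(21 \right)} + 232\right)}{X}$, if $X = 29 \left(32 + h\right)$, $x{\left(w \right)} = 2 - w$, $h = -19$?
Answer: $\frac{976521561}{488969} \approx 1997.1$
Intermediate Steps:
$X = 377$ ($X = 29 \left(32 - 19\right) = 29 \cdot 13 = 377$)
$\frac{-21 - -345}{-2594} + \frac{\left(1628 + 1907\right) \left(x{\left(21 \right)} + 232\right)}{X} = \frac{-21 - -345}{-2594} + \frac{\left(1628 + 1907\right) \left(\left(2 - 21\right) + 232\right)}{377} = \left(-21 + 345\right) \left(- \frac{1}{2594}\right) + 3535 \left(\left(2 - 21\right) + 232\right) \frac{1}{377} = 324 \left(- \frac{1}{2594}\right) + 3535 \left(-19 + 232\right) \frac{1}{377} = - \frac{162}{1297} + 3535 \cdot 213 \cdot \frac{1}{377} = - \frac{162}{1297} + 752955 \cdot \frac{1}{377} = - \frac{162}{1297} + \frac{752955}{377} = \frac{976521561}{488969}$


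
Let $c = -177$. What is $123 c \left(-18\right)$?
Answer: $391878$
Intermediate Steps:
$123 c \left(-18\right) = 123 \left(-177\right) \left(-18\right) = \left(-21771\right) \left(-18\right) = 391878$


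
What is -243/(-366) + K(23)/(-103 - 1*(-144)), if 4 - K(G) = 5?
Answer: 3199/5002 ≈ 0.63954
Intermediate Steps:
K(G) = -1 (K(G) = 4 - 1*5 = 4 - 5 = -1)
-243/(-366) + K(23)/(-103 - 1*(-144)) = -243/(-366) - 1/(-103 - 1*(-144)) = -243*(-1/366) - 1/(-103 + 144) = 81/122 - 1/41 = 3199/5002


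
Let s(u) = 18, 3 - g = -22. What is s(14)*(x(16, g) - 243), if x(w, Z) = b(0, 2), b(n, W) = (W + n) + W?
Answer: -4302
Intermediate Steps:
g = 25 (g = 3 - 1*(-22) = 3 + 22 = 25)
b(n, W) = n + 2*W
x(w, Z) = 4 (x(w, Z) = 0 + 2*2 = 0 + 4 = 4)
s(14)*(x(16, g) - 243) = 18*(4 - 243) = 18*(-239) = -4302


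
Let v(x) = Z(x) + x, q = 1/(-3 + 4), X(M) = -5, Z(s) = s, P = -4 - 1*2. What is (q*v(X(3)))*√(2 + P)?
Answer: -20*I ≈ -20.0*I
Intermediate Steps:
P = -6 (P = -4 - 2 = -6)
q = 1 (q = 1/1 = 1)
v(x) = 2*x (v(x) = x + x = 2*x)
(q*v(X(3)))*√(2 + P) = (1*(2*(-5)))*√(2 - 6) = (1*(-10))*√(-4) = -20*I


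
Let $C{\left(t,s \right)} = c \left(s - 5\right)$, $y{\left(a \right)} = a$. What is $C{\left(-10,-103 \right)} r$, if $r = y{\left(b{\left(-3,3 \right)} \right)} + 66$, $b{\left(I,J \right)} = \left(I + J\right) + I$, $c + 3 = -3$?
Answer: $40824$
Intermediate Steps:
$c = -6$ ($c = -3 - 3 = -6$)
$b{\left(I,J \right)} = J + 2 I$
$C{\left(t,s \right)} = 30 - 6 s$ ($C{\left(t,s \right)} = - 6 \left(s - 5\right) = - 6 \left(-5 + s\right) = 30 - 6 s$)
$r = 63$ ($r = \left(3 + 2 \left(-3\right)\right) + 66 = \left(3 - 6\right) + 66 = -3 + 66 = 63$)
$C{\left(-10,-103 \right)} r = \left(30 - -618\right) 63 = \left(30 + 618\right) 63 = 648 \cdot 63 = 40824$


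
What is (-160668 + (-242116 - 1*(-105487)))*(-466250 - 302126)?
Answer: 228435879672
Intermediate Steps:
(-160668 + (-242116 - 1*(-105487)))*(-466250 - 302126) = (-160668 + (-242116 + 105487))*(-768376) = (-160668 - 136629)*(-768376) = -297297*(-768376) = 228435879672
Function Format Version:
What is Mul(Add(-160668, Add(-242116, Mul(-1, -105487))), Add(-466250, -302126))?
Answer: 228435879672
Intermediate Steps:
Mul(Add(-160668, Add(-242116, Mul(-1, -105487))), Add(-466250, -302126)) = Mul(Add(-160668, Add(-242116, 105487)), -768376) = Mul(Add(-160668, -136629), -768376) = Mul(-297297, -768376) = 228435879672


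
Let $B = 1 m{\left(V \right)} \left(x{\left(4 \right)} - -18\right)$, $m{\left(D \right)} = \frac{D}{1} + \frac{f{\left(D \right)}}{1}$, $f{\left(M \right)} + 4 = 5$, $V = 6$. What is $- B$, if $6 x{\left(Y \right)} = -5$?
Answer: $- \frac{721}{6} \approx -120.17$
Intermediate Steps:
$f{\left(M \right)} = 1$ ($f{\left(M \right)} = -4 + 5 = 1$)
$m{\left(D \right)} = 1 + D$ ($m{\left(D \right)} = \frac{D}{1} + 1 \cdot 1^{-1} = D 1 + 1 \cdot 1 = D + 1 = 1 + D$)
$x{\left(Y \right)} = - \frac{5}{6}$ ($x{\left(Y \right)} = \frac{1}{6} \left(-5\right) = - \frac{5}{6}$)
$B = \frac{721}{6}$ ($B = 1 \left(1 + 6\right) \left(- \frac{5}{6} - -18\right) = 1 \cdot 7 \left(- \frac{5}{6} + 18\right) = 7 \cdot \frac{103}{6} = \frac{721}{6} \approx 120.17$)
$- B = \left(-1\right) \frac{721}{6} = - \frac{721}{6}$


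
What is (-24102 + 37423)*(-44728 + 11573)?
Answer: -441657755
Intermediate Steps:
(-24102 + 37423)*(-44728 + 11573) = 13321*(-33155) = -441657755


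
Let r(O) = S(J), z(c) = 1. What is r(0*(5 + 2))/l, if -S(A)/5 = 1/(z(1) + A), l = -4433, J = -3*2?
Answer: -1/4433 ≈ -0.00022558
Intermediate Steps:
J = -6
S(A) = -5/(1 + A)
r(O) = 1 (r(O) = -5/(1 - 6) = -5/(-5) = -5*(-1/5) = 1)
r(0*(5 + 2))/l = 1/(-4433) = 1*(-1/4433) = -1/4433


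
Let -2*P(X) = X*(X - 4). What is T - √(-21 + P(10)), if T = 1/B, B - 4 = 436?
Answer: 1/440 - I*√51 ≈ 0.0022727 - 7.1414*I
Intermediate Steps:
B = 440 (B = 4 + 436 = 440)
P(X) = -X*(-4 + X)/2 (P(X) = -X*(X - 4)/2 = -X*(-4 + X)/2)
T = 1/440 ≈ 0.0022727
T - √(-21 + P(10)) = 1/440 - √(-21 + (½)*10*(4 - 1*10)) = 1/440 - √(-21 + (½)*10*(4 - 10)) = 1/440 - √(-21 + (½)*10*(-6)) = 1/440 - √(-21 - 30) = 1/440 - √(-51) = 1/440 - I*√51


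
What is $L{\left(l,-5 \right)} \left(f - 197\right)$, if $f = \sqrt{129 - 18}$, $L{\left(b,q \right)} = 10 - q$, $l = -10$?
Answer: $-2955 + 15 \sqrt{111} \approx -2797.0$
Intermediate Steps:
$f = \sqrt{111} \approx 10.536$
$L{\left(l,-5 \right)} \left(f - 197\right) = \left(10 - -5\right) \left(\sqrt{111} - 197\right) = \left(10 + 5\right) \left(-197 + \sqrt{111}\right) = 15 \left(-197 + \sqrt{111}\right) = -2955 + 15 \sqrt{111}$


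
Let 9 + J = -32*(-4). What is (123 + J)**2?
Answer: 58564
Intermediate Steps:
J = 119 (J = -9 - 32*(-4) = -9 + 128 = 119)
(123 + J)**2 = (123 + 119)**2 = 242**2 = 58564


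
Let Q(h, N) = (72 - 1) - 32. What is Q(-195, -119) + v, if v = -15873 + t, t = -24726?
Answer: -40560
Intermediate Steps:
Q(h, N) = 39 (Q(h, N) = 71 - 32 = 39)
v = -40599 (v = -15873 - 24726 = -40599)
Q(-195, -119) + v = 39 - 40599 = -40560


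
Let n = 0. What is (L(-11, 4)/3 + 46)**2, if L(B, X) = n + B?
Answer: 16129/9 ≈ 1792.1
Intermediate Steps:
L(B, X) = B (L(B, X) = 0 + B = B)
(L(-11, 4)/3 + 46)**2 = (-11/3 + 46)**2 = (127/3)**2 = 16129/9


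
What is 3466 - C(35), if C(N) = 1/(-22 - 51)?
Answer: 253019/73 ≈ 3466.0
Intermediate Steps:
C(N) = -1/73 (C(N) = 1/(-73) = -1/73)
3466 - C(35) = 3466 - 1*(-1/73) = 3466 + 1/73 = 253019/73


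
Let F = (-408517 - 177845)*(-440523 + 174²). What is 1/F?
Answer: 1/240553251414 ≈ 4.1571e-12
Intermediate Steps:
F = 240553251414 (F = -586362*(-440523 + 30276) = -586362*(-410247) = 240553251414)
1/F = 1/240553251414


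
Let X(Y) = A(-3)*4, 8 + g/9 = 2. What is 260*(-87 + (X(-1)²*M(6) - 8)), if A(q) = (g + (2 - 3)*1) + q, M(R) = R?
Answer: 83940740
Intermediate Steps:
g = -54 (g = -72 + 9*2 = -72 + 18 = -54)
A(q) = -55 + q (A(q) = (-54 + (2 - 3)*1) + q = (-54 - 1*1) + q = (-54 - 1) + q = -55 + q)
X(Y) = -232 (X(Y) = (-55 - 3)*4 = -58*4 = -232)
260*(-87 + (X(-1)²*M(6) - 8)) = 260*(-87 + ((-232)²*6 - 8)) = 260*(-87 + (53824*6 - 8)) = 260*(-87 + (322944 - 8)) = 260*(-87 + 322936) = 260*322849 = 83940740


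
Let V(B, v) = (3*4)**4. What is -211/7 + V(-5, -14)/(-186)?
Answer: -30733/217 ≈ -141.63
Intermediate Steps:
V(B, v) = 20736 (V(B, v) = 12**4 = 20736)
-211/7 + V(-5, -14)/(-186) = -211/7 + 20736/(-186) = -211*1/7 + 20736*(-1/186) = -211/7 - 3456/31 = -30733/217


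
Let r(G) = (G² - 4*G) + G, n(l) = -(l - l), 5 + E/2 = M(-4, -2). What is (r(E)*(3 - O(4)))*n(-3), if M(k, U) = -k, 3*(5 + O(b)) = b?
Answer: 0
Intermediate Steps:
O(b) = -5 + b/3
E = -2 (E = -10 + 2*(-1*(-4)) = -10 + 2*4 = -10 + 8 = -2)
n(l) = 0 (n(l) = -1*0 = 0)
r(G) = G² - 3*G
(r(E)*(3 - O(4)))*n(-3) = ((-2*(-3 - 2))*(3 - (-5 + (⅓)*4)))*0 = ((-2*(-5))*(3 - (-5 + 4/3)))*0 = (10*(3 - 1*(-11/3)))*0 = (10*(3 + 11/3))*0 = (10*(20/3))*0 = (200/3)*0 = 0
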